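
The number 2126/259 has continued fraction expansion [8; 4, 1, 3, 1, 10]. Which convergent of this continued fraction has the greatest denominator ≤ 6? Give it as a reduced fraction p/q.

a_0 = 8: 8/1  (≤ bound)
a_1 = 4: 33/4  (≤ bound)
a_2 = 1: 41/5  (≤ bound)
a_3 = 3: 156/19  (> 6, stop)

41/5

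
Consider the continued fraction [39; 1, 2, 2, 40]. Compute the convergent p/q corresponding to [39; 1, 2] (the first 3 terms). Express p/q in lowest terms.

a_0 = 39: 39/1
a_1 = 1: 40/1
a_2 = 2: 119/3

119/3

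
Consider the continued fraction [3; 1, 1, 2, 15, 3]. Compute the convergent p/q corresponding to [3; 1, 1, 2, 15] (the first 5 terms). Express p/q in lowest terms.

277/77

Use the convergent recurrence hₖ = aₖ·hₖ₋₁ + hₖ₋₂ (and likewise for the denominators kₖ):
a_0 = 3: 3/1
a_1 = 1: 4/1
a_2 = 1: 7/2
a_3 = 2: 18/5
a_4 = 15: 277/77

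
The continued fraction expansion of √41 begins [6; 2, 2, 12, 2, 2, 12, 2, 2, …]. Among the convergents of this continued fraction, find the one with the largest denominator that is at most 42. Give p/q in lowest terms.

32/5

List convergents until the denominator exceeds the bound:
a_0 = 6: 6/1  (≤ bound)
a_1 = 2: 13/2  (≤ bound)
a_2 = 2: 32/5  (≤ bound)
a_3 = 12: 397/62  (> 42, stop)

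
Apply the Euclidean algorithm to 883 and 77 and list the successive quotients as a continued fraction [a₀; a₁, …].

[11; 2, 7, 5]

Repeatedly divide and take the remainder:
⌊883/77⌋ = 11, remainder 36
⌊77/36⌋ = 2, remainder 5
⌊36/5⌋ = 7, remainder 1
⌊5/1⌋ = 5, remainder 0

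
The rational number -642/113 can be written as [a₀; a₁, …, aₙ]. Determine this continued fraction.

-642 = -6·113 + 36, so a_0 = -6
113 = 3·36 + 5, so a_1 = 3
36 = 7·5 + 1, so a_2 = 7
5 = 5·1 + 0, so a_3 = 5

[-6; 3, 7, 5]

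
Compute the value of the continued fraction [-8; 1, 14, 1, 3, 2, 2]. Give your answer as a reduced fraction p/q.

-2451/347

a_0 = -8: -8/1
a_1 = 1: -7/1
a_2 = 14: -106/15
a_3 = 1: -113/16
a_4 = 3: -445/63
a_5 = 2: -1003/142
a_6 = 2: -2451/347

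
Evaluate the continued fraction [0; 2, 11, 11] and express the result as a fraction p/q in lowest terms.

Starting at the tail and folding back:
Start with 11.
11 + 1/(11/1) = 11 + 1/11 = 122/11
2 + 1/(122/11) = 2 + 11/122 = 255/122
0 + 1/(255/122) = 0 + 122/255 = 122/255

122/255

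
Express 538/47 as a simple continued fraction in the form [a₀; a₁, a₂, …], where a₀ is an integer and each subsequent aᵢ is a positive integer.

538 ÷ 47 → quotient 11, remainder 21
47 ÷ 21 → quotient 2, remainder 5
21 ÷ 5 → quotient 4, remainder 1
5 ÷ 1 → quotient 5, remainder 0

[11; 2, 4, 5]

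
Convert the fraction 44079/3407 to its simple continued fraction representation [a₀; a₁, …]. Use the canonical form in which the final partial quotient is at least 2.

44079 = 12·3407 + 3195, so a_0 = 12
3407 = 1·3195 + 212, so a_1 = 1
3195 = 15·212 + 15, so a_2 = 15
212 = 14·15 + 2, so a_3 = 14
15 = 7·2 + 1, so a_4 = 7
2 = 2·1 + 0, so a_5 = 2

[12; 1, 15, 14, 7, 2]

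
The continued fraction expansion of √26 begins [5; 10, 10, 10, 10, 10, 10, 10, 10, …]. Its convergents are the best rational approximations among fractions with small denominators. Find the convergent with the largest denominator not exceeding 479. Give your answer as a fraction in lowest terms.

List convergents until the denominator exceeds the bound:
a_0 = 5: 5/1  (≤ bound)
a_1 = 10: 51/10  (≤ bound)
a_2 = 10: 515/101  (≤ bound)
a_3 = 10: 5201/1020  (> 479, stop)

515/101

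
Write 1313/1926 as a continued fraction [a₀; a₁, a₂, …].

Run the Euclidean algorithm, recording each quotient:
1313 ÷ 1926 → quotient 0, remainder 1313
1926 ÷ 1313 → quotient 1, remainder 613
1313 ÷ 613 → quotient 2, remainder 87
613 ÷ 87 → quotient 7, remainder 4
87 ÷ 4 → quotient 21, remainder 3
4 ÷ 3 → quotient 1, remainder 1
3 ÷ 1 → quotient 3, remainder 0

[0; 1, 2, 7, 21, 1, 3]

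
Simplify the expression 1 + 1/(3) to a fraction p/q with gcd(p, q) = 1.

Start with 3.
1 + 1/(3/1) = 1 + 1/3 = 4/3

4/3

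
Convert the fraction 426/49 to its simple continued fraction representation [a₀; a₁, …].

Run the Euclidean algorithm, recording each quotient:
426 = 8·49 + 34, so a_0 = 8
49 = 1·34 + 15, so a_1 = 1
34 = 2·15 + 4, so a_2 = 2
15 = 3·4 + 3, so a_3 = 3
4 = 1·3 + 1, so a_4 = 1
3 = 3·1 + 0, so a_5 = 3

[8; 1, 2, 3, 1, 3]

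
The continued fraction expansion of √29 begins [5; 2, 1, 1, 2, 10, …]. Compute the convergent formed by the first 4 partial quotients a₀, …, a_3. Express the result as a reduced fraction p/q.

Work from the innermost term outward:
Start with 1.
1 + 1/(1/1) = 1 + 1/1 = 2/1
2 + 1/(2/1) = 2 + 1/2 = 5/2
5 + 1/(5/2) = 5 + 2/5 = 27/5

27/5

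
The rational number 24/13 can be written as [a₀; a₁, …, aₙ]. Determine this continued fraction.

[1; 1, 5, 2]

24 = 1·13 + 11, so a_0 = 1
13 = 1·11 + 2, so a_1 = 1
11 = 5·2 + 1, so a_2 = 5
2 = 2·1 + 0, so a_3 = 2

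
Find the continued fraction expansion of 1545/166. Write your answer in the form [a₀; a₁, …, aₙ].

Run the Euclidean algorithm, recording each quotient:
1545 ÷ 166 → quotient 9, remainder 51
166 ÷ 51 → quotient 3, remainder 13
51 ÷ 13 → quotient 3, remainder 12
13 ÷ 12 → quotient 1, remainder 1
12 ÷ 1 → quotient 12, remainder 0

[9; 3, 3, 1, 12]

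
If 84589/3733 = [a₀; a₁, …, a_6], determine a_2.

1

Repeatedly divide and take the remainder:
⌊84589/3733⌋ = 22, remainder 2463
⌊3733/2463⌋ = 1, remainder 1270
⌊2463/1270⌋ = 1, remainder 1193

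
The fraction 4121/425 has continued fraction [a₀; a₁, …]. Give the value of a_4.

2

⌊4121/425⌋ = 9, remainder 296
⌊425/296⌋ = 1, remainder 129
⌊296/129⌋ = 2, remainder 38
⌊129/38⌋ = 3, remainder 15
⌊38/15⌋ = 2, remainder 8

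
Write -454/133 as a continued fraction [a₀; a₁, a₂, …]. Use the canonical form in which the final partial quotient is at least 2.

[-4; 1, 1, 2, 2, 1, 1, 4]

Run the Euclidean algorithm, recording each quotient:
⌊-454/133⌋ = -4, remainder 78
⌊133/78⌋ = 1, remainder 55
⌊78/55⌋ = 1, remainder 23
⌊55/23⌋ = 2, remainder 9
⌊23/9⌋ = 2, remainder 5
⌊9/5⌋ = 1, remainder 4
⌊5/4⌋ = 1, remainder 1
⌊4/1⌋ = 4, remainder 0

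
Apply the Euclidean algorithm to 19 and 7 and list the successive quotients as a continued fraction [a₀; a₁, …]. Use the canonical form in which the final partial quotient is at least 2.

⌊19/7⌋ = 2, remainder 5
⌊7/5⌋ = 1, remainder 2
⌊5/2⌋ = 2, remainder 1
⌊2/1⌋ = 2, remainder 0

[2; 1, 2, 2]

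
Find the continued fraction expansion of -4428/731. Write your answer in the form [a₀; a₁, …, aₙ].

-4428 ÷ 731 → quotient -7, remainder 689
731 ÷ 689 → quotient 1, remainder 42
689 ÷ 42 → quotient 16, remainder 17
42 ÷ 17 → quotient 2, remainder 8
17 ÷ 8 → quotient 2, remainder 1
8 ÷ 1 → quotient 8, remainder 0

[-7; 1, 16, 2, 2, 8]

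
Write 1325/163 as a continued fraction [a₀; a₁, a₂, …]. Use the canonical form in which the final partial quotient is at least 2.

1325 = 8·163 + 21, so a_0 = 8
163 = 7·21 + 16, so a_1 = 7
21 = 1·16 + 5, so a_2 = 1
16 = 3·5 + 1, so a_3 = 3
5 = 5·1 + 0, so a_4 = 5

[8; 7, 1, 3, 5]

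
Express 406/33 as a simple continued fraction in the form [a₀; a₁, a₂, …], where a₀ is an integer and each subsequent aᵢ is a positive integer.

[12; 3, 3, 3]

406 ÷ 33 → quotient 12, remainder 10
33 ÷ 10 → quotient 3, remainder 3
10 ÷ 3 → quotient 3, remainder 1
3 ÷ 1 → quotient 3, remainder 0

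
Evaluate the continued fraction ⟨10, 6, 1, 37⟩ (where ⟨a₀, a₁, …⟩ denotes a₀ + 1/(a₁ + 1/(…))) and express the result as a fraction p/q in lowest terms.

2688/265

a_0 = 10: 10/1
a_1 = 6: 61/6
a_2 = 1: 71/7
a_3 = 37: 2688/265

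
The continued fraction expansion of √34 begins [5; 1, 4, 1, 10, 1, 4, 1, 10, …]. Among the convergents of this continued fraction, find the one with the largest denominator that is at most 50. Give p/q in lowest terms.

List convergents until the denominator exceeds the bound:
a_0 = 5: 5/1  (≤ bound)
a_1 = 1: 6/1  (≤ bound)
a_2 = 4: 29/5  (≤ bound)
a_3 = 1: 35/6  (≤ bound)
a_4 = 10: 379/65  (> 50, stop)

35/6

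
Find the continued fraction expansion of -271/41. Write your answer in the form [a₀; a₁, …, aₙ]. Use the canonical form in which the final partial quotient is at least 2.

[-7; 2, 1, 1, 3, 2]

⌊-271/41⌋ = -7, remainder 16
⌊41/16⌋ = 2, remainder 9
⌊16/9⌋ = 1, remainder 7
⌊9/7⌋ = 1, remainder 2
⌊7/2⌋ = 3, remainder 1
⌊2/1⌋ = 2, remainder 0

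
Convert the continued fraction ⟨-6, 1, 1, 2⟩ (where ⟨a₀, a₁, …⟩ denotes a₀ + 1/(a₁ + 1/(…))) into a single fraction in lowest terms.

Compute successive convergents:
a_0 = -6: -6/1
a_1 = 1: -5/1
a_2 = 1: -11/2
a_3 = 2: -27/5

-27/5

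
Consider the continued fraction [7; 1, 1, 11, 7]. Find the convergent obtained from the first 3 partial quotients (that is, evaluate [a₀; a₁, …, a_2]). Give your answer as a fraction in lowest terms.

Compute successive convergents:
a_0 = 7: 7/1
a_1 = 1: 8/1
a_2 = 1: 15/2

15/2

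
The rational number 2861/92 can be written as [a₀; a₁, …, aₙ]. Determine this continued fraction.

[31; 10, 4, 2]

2861 ÷ 92 → quotient 31, remainder 9
92 ÷ 9 → quotient 10, remainder 2
9 ÷ 2 → quotient 4, remainder 1
2 ÷ 1 → quotient 2, remainder 0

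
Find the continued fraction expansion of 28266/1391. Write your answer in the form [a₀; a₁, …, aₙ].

[20; 3, 8, 2, 2, 2, 4]

⌊28266/1391⌋ = 20, remainder 446
⌊1391/446⌋ = 3, remainder 53
⌊446/53⌋ = 8, remainder 22
⌊53/22⌋ = 2, remainder 9
⌊22/9⌋ = 2, remainder 4
⌊9/4⌋ = 2, remainder 1
⌊4/1⌋ = 4, remainder 0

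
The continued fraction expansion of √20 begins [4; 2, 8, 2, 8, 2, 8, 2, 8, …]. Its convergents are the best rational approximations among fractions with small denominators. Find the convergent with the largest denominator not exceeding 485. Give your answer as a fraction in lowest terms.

1364/305

a_0 = 4: 4/1  (≤ bound)
a_1 = 2: 9/2  (≤ bound)
a_2 = 8: 76/17  (≤ bound)
a_3 = 2: 161/36  (≤ bound)
a_4 = 8: 1364/305  (≤ bound)
a_5 = 2: 2889/646  (> 485, stop)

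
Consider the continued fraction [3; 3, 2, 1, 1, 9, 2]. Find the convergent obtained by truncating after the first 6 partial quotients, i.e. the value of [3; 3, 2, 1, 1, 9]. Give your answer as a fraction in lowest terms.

Start with 9.
1 + 1/(9/1) = 1 + 1/9 = 10/9
1 + 1/(10/9) = 1 + 9/10 = 19/10
2 + 1/(19/10) = 2 + 10/19 = 48/19
3 + 1/(48/19) = 3 + 19/48 = 163/48
3 + 1/(163/48) = 3 + 48/163 = 537/163

537/163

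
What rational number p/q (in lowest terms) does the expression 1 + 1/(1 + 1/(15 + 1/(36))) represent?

Start with 36.
15 + 1/(36/1) = 15 + 1/36 = 541/36
1 + 1/(541/36) = 1 + 36/541 = 577/541
1 + 1/(577/541) = 1 + 541/577 = 1118/577

1118/577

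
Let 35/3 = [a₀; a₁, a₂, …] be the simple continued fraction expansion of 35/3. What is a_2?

2

35 ÷ 3 → quotient 11, remainder 2
3 ÷ 2 → quotient 1, remainder 1
2 ÷ 1 → quotient 2, remainder 0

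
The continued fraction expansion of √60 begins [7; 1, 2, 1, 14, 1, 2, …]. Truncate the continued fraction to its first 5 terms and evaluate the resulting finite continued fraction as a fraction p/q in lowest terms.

a_0 = 7: 7/1
a_1 = 1: 8/1
a_2 = 2: 23/3
a_3 = 1: 31/4
a_4 = 14: 457/59

457/59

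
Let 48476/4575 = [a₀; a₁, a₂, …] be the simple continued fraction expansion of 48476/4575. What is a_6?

3

Repeatedly divide and take the remainder:
48476 ÷ 4575 → quotient 10, remainder 2726
4575 ÷ 2726 → quotient 1, remainder 1849
2726 ÷ 1849 → quotient 1, remainder 877
1849 ÷ 877 → quotient 2, remainder 95
877 ÷ 95 → quotient 9, remainder 22
95 ÷ 22 → quotient 4, remainder 7
22 ÷ 7 → quotient 3, remainder 1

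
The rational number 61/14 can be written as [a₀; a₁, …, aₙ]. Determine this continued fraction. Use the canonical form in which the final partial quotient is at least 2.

[4; 2, 1, 4]

Repeatedly divide and take the remainder:
61 ÷ 14 → quotient 4, remainder 5
14 ÷ 5 → quotient 2, remainder 4
5 ÷ 4 → quotient 1, remainder 1
4 ÷ 1 → quotient 4, remainder 0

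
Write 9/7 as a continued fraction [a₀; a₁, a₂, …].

9 ÷ 7 → quotient 1, remainder 2
7 ÷ 2 → quotient 3, remainder 1
2 ÷ 1 → quotient 2, remainder 0

[1; 3, 2]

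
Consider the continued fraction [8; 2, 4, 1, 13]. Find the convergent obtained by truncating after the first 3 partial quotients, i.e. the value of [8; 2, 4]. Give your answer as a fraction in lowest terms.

Build up convergents one term at a time:
a_0 = 8: 8/1
a_1 = 2: 17/2
a_2 = 4: 76/9

76/9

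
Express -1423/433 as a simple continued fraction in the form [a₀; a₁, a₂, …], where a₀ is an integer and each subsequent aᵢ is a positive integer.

-1423 ÷ 433 → quotient -4, remainder 309
433 ÷ 309 → quotient 1, remainder 124
309 ÷ 124 → quotient 2, remainder 61
124 ÷ 61 → quotient 2, remainder 2
61 ÷ 2 → quotient 30, remainder 1
2 ÷ 1 → quotient 2, remainder 0

[-4; 1, 2, 2, 30, 2]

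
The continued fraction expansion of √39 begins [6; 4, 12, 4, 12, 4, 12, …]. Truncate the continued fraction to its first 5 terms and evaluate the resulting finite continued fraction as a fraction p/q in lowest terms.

15294/2449

Work from the innermost term outward:
Start with 12.
4 + 1/(12/1) = 4 + 1/12 = 49/12
12 + 1/(49/12) = 12 + 12/49 = 600/49
4 + 1/(600/49) = 4 + 49/600 = 2449/600
6 + 1/(2449/600) = 6 + 600/2449 = 15294/2449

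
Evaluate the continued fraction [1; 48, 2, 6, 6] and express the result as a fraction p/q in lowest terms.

Build up convergents one term at a time:
a_0 = 1: 1/1
a_1 = 48: 49/48
a_2 = 2: 99/97
a_3 = 6: 643/630
a_4 = 6: 3957/3877

3957/3877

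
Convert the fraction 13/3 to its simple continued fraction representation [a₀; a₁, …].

[4; 3]

13 ÷ 3 → quotient 4, remainder 1
3 ÷ 1 → quotient 3, remainder 0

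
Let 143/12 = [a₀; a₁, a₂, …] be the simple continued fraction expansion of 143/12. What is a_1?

1

Apply division with remainder until the remainder is 0:
143 = 11·12 + 11, so a_0 = 11
12 = 1·11 + 1, so a_1 = 1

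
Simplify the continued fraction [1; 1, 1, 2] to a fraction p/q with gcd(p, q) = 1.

Collapse the nested fraction from the inside out:
Start with 2.
1 + 1/(2/1) = 1 + 1/2 = 3/2
1 + 1/(3/2) = 1 + 2/3 = 5/3
1 + 1/(5/3) = 1 + 3/5 = 8/5

8/5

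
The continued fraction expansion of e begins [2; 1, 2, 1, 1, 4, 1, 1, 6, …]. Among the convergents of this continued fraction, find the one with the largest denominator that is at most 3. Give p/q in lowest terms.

List convergents until the denominator exceeds the bound:
a_0 = 2: 2/1  (≤ bound)
a_1 = 1: 3/1  (≤ bound)
a_2 = 2: 8/3  (≤ bound)
a_3 = 1: 11/4  (> 3, stop)

8/3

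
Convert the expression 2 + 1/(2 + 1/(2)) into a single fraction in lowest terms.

12/5

a_0 = 2: 2/1
a_1 = 2: 5/2
a_2 = 2: 12/5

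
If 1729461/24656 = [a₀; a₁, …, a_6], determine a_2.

1729461 = 70·24656 + 3541, so a_0 = 70
24656 = 6·3541 + 3410, so a_1 = 6
3541 = 1·3410 + 131, so a_2 = 1

1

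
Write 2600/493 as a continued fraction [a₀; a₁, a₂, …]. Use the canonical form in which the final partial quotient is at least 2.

⌊2600/493⌋ = 5, remainder 135
⌊493/135⌋ = 3, remainder 88
⌊135/88⌋ = 1, remainder 47
⌊88/47⌋ = 1, remainder 41
⌊47/41⌋ = 1, remainder 6
⌊41/6⌋ = 6, remainder 5
⌊6/5⌋ = 1, remainder 1
⌊5/1⌋ = 5, remainder 0

[5; 3, 1, 1, 1, 6, 1, 5]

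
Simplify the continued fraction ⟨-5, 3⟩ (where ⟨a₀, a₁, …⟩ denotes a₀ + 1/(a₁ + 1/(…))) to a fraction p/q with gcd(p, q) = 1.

Use the convergent recurrence hₖ = aₖ·hₖ₋₁ + hₖ₋₂ (and likewise for the denominators kₖ):
a_0 = -5: -5/1
a_1 = 3: -14/3

-14/3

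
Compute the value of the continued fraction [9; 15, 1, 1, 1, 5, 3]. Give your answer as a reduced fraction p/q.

7659/845

Starting at the tail and folding back:
Start with 3.
5 + 1/(3/1) = 5 + 1/3 = 16/3
1 + 1/(16/3) = 1 + 3/16 = 19/16
1 + 1/(19/16) = 1 + 16/19 = 35/19
1 + 1/(35/19) = 1 + 19/35 = 54/35
15 + 1/(54/35) = 15 + 35/54 = 845/54
9 + 1/(845/54) = 9 + 54/845 = 7659/845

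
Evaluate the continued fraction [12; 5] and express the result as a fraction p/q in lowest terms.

Start with 5.
12 + 1/(5/1) = 12 + 1/5 = 61/5

61/5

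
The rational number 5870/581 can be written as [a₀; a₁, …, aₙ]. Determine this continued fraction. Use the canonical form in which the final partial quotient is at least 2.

[10; 9, 1, 2, 6, 3]

Apply division with remainder until the remainder is 0:
⌊5870/581⌋ = 10, remainder 60
⌊581/60⌋ = 9, remainder 41
⌊60/41⌋ = 1, remainder 19
⌊41/19⌋ = 2, remainder 3
⌊19/3⌋ = 6, remainder 1
⌊3/1⌋ = 3, remainder 0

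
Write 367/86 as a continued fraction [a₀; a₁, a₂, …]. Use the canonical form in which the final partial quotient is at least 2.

[4; 3, 1, 2, 1, 5]

Repeatedly divide and take the remainder:
367 = 4·86 + 23, so a_0 = 4
86 = 3·23 + 17, so a_1 = 3
23 = 1·17 + 6, so a_2 = 1
17 = 2·6 + 5, so a_3 = 2
6 = 1·5 + 1, so a_4 = 1
5 = 5·1 + 0, so a_5 = 5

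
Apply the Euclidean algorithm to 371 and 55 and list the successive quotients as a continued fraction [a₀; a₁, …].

[6; 1, 2, 1, 13]

371 ÷ 55 → quotient 6, remainder 41
55 ÷ 41 → quotient 1, remainder 14
41 ÷ 14 → quotient 2, remainder 13
14 ÷ 13 → quotient 1, remainder 1
13 ÷ 1 → quotient 13, remainder 0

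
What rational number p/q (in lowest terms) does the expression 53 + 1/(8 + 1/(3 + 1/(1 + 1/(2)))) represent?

4834/91

a_0 = 53: 53/1
a_1 = 8: 425/8
a_2 = 3: 1328/25
a_3 = 1: 1753/33
a_4 = 2: 4834/91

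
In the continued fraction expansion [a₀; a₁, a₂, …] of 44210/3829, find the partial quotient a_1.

44210 = 11·3829 + 2091, so a_0 = 11
3829 = 1·2091 + 1738, so a_1 = 1

1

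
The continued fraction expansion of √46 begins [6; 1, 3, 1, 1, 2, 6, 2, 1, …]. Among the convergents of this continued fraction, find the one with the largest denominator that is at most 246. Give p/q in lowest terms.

a_0 = 6: 6/1  (≤ bound)
a_1 = 1: 7/1  (≤ bound)
a_2 = 3: 27/4  (≤ bound)
a_3 = 1: 34/5  (≤ bound)
a_4 = 1: 61/9  (≤ bound)
a_5 = 2: 156/23  (≤ bound)
a_6 = 6: 997/147  (≤ bound)
a_7 = 2: 2150/317  (> 246, stop)

997/147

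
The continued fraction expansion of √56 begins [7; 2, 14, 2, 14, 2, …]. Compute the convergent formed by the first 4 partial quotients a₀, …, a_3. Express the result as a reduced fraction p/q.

449/60

Starting at the tail and folding back:
Start with 2.
14 + 1/(2/1) = 14 + 1/2 = 29/2
2 + 1/(29/2) = 2 + 2/29 = 60/29
7 + 1/(60/29) = 7 + 29/60 = 449/60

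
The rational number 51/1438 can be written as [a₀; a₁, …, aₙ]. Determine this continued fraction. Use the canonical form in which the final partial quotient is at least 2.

51 ÷ 1438 → quotient 0, remainder 51
1438 ÷ 51 → quotient 28, remainder 10
51 ÷ 10 → quotient 5, remainder 1
10 ÷ 1 → quotient 10, remainder 0

[0; 28, 5, 10]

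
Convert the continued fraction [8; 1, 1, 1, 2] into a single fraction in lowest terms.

a_0 = 8: 8/1
a_1 = 1: 9/1
a_2 = 1: 17/2
a_3 = 1: 26/3
a_4 = 2: 69/8

69/8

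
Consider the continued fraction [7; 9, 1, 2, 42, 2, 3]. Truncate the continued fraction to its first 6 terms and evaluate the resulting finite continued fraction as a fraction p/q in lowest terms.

17652/2485

Start with 2.
42 + 1/(2/1) = 42 + 1/2 = 85/2
2 + 1/(85/2) = 2 + 2/85 = 172/85
1 + 1/(172/85) = 1 + 85/172 = 257/172
9 + 1/(257/172) = 9 + 172/257 = 2485/257
7 + 1/(2485/257) = 7 + 257/2485 = 17652/2485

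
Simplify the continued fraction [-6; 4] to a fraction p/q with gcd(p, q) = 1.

-23/4

a_0 = -6: -6/1
a_1 = 4: -23/4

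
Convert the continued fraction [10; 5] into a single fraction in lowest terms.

a_0 = 10: 10/1
a_1 = 5: 51/5

51/5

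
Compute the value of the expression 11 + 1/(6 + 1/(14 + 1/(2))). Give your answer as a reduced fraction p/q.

1965/176

a_0 = 11: 11/1
a_1 = 6: 67/6
a_2 = 14: 949/85
a_3 = 2: 1965/176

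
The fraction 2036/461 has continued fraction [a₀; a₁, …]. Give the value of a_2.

2

Apply division with remainder until the remainder is 0:
⌊2036/461⌋ = 4, remainder 192
⌊461/192⌋ = 2, remainder 77
⌊192/77⌋ = 2, remainder 38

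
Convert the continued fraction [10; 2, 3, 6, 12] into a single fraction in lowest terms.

5581/535

a_0 = 10: 10/1
a_1 = 2: 21/2
a_2 = 3: 73/7
a_3 = 6: 459/44
a_4 = 12: 5581/535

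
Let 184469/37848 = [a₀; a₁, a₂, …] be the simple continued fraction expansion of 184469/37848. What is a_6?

10

184469 ÷ 37848 → quotient 4, remainder 33077
37848 ÷ 33077 → quotient 1, remainder 4771
33077 ÷ 4771 → quotient 6, remainder 4451
4771 ÷ 4451 → quotient 1, remainder 320
4451 ÷ 320 → quotient 13, remainder 291
320 ÷ 291 → quotient 1, remainder 29
291 ÷ 29 → quotient 10, remainder 1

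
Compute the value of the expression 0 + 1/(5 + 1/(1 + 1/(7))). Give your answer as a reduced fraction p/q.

a_0 = 0: 0/1
a_1 = 5: 1/5
a_2 = 1: 1/6
a_3 = 7: 8/47

8/47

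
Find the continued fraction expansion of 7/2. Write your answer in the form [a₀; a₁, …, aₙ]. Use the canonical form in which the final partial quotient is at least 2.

7 = 3·2 + 1, so a_0 = 3
2 = 2·1 + 0, so a_1 = 2

[3; 2]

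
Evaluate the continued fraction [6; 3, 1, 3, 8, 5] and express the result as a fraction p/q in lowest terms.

3979/635

a_0 = 6: 6/1
a_1 = 3: 19/3
a_2 = 1: 25/4
a_3 = 3: 94/15
a_4 = 8: 777/124
a_5 = 5: 3979/635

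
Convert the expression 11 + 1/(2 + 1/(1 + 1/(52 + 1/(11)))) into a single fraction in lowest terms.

a_0 = 11: 11/1
a_1 = 2: 23/2
a_2 = 1: 34/3
a_3 = 52: 1791/158
a_4 = 11: 19735/1741

19735/1741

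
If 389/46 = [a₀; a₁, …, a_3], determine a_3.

4

Repeatedly divide and take the remainder:
389 ÷ 46 → quotient 8, remainder 21
46 ÷ 21 → quotient 2, remainder 4
21 ÷ 4 → quotient 5, remainder 1
4 ÷ 1 → quotient 4, remainder 0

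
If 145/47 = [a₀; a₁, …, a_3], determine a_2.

1

145 ÷ 47 → quotient 3, remainder 4
47 ÷ 4 → quotient 11, remainder 3
4 ÷ 3 → quotient 1, remainder 1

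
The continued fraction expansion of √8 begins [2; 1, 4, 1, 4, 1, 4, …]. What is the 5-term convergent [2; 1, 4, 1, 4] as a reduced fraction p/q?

82/29

a_0 = 2: 2/1
a_1 = 1: 3/1
a_2 = 4: 14/5
a_3 = 1: 17/6
a_4 = 4: 82/29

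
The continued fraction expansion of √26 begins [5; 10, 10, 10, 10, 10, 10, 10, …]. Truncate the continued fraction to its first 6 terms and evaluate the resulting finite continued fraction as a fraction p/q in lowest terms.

530451/104030

Work from the innermost term outward:
Start with 10.
10 + 1/(10/1) = 10 + 1/10 = 101/10
10 + 1/(101/10) = 10 + 10/101 = 1020/101
10 + 1/(1020/101) = 10 + 101/1020 = 10301/1020
10 + 1/(10301/1020) = 10 + 1020/10301 = 104030/10301
5 + 1/(104030/10301) = 5 + 10301/104030 = 530451/104030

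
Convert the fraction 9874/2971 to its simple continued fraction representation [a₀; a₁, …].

[3; 3, 10, 1, 11, 1, 1, 3]

9874 = 3·2971 + 961, so a_0 = 3
2971 = 3·961 + 88, so a_1 = 3
961 = 10·88 + 81, so a_2 = 10
88 = 1·81 + 7, so a_3 = 1
81 = 11·7 + 4, so a_4 = 11
7 = 1·4 + 3, so a_5 = 1
4 = 1·3 + 1, so a_6 = 1
3 = 3·1 + 0, so a_7 = 3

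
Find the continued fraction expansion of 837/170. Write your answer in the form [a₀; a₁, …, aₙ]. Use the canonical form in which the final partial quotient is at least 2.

[4; 1, 12, 13]

Run the Euclidean algorithm, recording each quotient:
837 ÷ 170 → quotient 4, remainder 157
170 ÷ 157 → quotient 1, remainder 13
157 ÷ 13 → quotient 12, remainder 1
13 ÷ 1 → quotient 13, remainder 0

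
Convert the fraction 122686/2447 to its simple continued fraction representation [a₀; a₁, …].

⌊122686/2447⌋ = 50, remainder 336
⌊2447/336⌋ = 7, remainder 95
⌊336/95⌋ = 3, remainder 51
⌊95/51⌋ = 1, remainder 44
⌊51/44⌋ = 1, remainder 7
⌊44/7⌋ = 6, remainder 2
⌊7/2⌋ = 3, remainder 1
⌊2/1⌋ = 2, remainder 0

[50; 7, 3, 1, 1, 6, 3, 2]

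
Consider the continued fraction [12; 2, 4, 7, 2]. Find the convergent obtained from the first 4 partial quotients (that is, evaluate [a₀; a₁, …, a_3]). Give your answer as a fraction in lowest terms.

809/65

Starting at the tail and folding back:
Start with 7.
4 + 1/(7/1) = 4 + 1/7 = 29/7
2 + 1/(29/7) = 2 + 7/29 = 65/29
12 + 1/(65/29) = 12 + 29/65 = 809/65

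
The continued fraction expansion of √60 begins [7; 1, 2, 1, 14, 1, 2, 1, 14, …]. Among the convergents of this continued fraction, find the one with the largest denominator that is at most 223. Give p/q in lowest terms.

1433/185

List convergents until the denominator exceeds the bound:
a_0 = 7: 7/1  (≤ bound)
a_1 = 1: 8/1  (≤ bound)
a_2 = 2: 23/3  (≤ bound)
a_3 = 1: 31/4  (≤ bound)
a_4 = 14: 457/59  (≤ bound)
a_5 = 1: 488/63  (≤ bound)
a_6 = 2: 1433/185  (≤ bound)
a_7 = 1: 1921/248  (> 223, stop)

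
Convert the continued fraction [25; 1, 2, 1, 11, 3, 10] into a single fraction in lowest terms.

38540/1497

a_0 = 25: 25/1
a_1 = 1: 26/1
a_2 = 2: 77/3
a_3 = 1: 103/4
a_4 = 11: 1210/47
a_5 = 3: 3733/145
a_6 = 10: 38540/1497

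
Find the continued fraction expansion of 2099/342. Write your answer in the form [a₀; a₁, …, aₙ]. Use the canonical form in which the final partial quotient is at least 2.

2099 ÷ 342 → quotient 6, remainder 47
342 ÷ 47 → quotient 7, remainder 13
47 ÷ 13 → quotient 3, remainder 8
13 ÷ 8 → quotient 1, remainder 5
8 ÷ 5 → quotient 1, remainder 3
5 ÷ 3 → quotient 1, remainder 2
3 ÷ 2 → quotient 1, remainder 1
2 ÷ 1 → quotient 2, remainder 0

[6; 7, 3, 1, 1, 1, 1, 2]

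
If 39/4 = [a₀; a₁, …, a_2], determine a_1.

⌊39/4⌋ = 9, remainder 3
⌊4/3⌋ = 1, remainder 1

1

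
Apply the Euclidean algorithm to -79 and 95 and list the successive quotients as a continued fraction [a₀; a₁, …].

[-1; 5, 1, 15]

-79 = -1·95 + 16, so a_0 = -1
95 = 5·16 + 15, so a_1 = 5
16 = 1·15 + 1, so a_2 = 1
15 = 15·1 + 0, so a_3 = 15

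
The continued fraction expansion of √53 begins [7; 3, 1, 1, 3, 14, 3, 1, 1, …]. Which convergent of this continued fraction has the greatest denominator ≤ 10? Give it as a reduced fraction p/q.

a_0 = 7: 7/1  (≤ bound)
a_1 = 3: 22/3  (≤ bound)
a_2 = 1: 29/4  (≤ bound)
a_3 = 1: 51/7  (≤ bound)
a_4 = 3: 182/25  (> 10, stop)

51/7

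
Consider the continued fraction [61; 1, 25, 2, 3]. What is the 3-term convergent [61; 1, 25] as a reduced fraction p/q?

a_0 = 61: 61/1
a_1 = 1: 62/1
a_2 = 25: 1611/26

1611/26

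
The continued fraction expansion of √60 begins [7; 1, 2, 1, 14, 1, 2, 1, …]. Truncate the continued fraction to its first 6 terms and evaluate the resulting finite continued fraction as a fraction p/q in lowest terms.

488/63

Start with 1.
14 + 1/(1/1) = 14 + 1/1 = 15/1
1 + 1/(15/1) = 1 + 1/15 = 16/15
2 + 1/(16/15) = 2 + 15/16 = 47/16
1 + 1/(47/16) = 1 + 16/47 = 63/47
7 + 1/(63/47) = 7 + 47/63 = 488/63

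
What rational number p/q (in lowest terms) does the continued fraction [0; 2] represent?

1/2

a_0 = 0: 0/1
a_1 = 2: 1/2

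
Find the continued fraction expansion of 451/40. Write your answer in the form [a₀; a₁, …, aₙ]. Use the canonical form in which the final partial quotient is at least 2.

[11; 3, 1, 1, 1, 3]

Repeatedly divide and take the remainder:
451 = 11·40 + 11, so a_0 = 11
40 = 3·11 + 7, so a_1 = 3
11 = 1·7 + 4, so a_2 = 1
7 = 1·4 + 3, so a_3 = 1
4 = 1·3 + 1, so a_4 = 1
3 = 3·1 + 0, so a_5 = 3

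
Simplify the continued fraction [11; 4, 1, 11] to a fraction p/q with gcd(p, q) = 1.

661/59

Start with 11.
1 + 1/(11/1) = 1 + 1/11 = 12/11
4 + 1/(12/11) = 4 + 11/12 = 59/12
11 + 1/(59/12) = 11 + 12/59 = 661/59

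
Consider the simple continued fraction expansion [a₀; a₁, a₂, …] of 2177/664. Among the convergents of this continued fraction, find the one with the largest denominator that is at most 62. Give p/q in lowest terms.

200/61

a_0 = 3: 3/1  (≤ bound)
a_1 = 3: 10/3  (≤ bound)
a_2 = 1: 13/4  (≤ bound)
a_3 = 1: 23/7  (≤ bound)
a_4 = 2: 59/18  (≤ bound)
a_5 = 3: 200/61  (≤ bound)
a_6 = 3: 659/201  (> 62, stop)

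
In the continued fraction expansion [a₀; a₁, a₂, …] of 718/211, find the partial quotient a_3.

13

⌊718/211⌋ = 3, remainder 85
⌊211/85⌋ = 2, remainder 41
⌊85/41⌋ = 2, remainder 3
⌊41/3⌋ = 13, remainder 2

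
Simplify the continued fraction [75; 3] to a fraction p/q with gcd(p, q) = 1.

a_0 = 75: 75/1
a_1 = 3: 226/3

226/3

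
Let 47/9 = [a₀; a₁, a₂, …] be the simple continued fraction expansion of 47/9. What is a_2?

Repeatedly divide and take the remainder:
⌊47/9⌋ = 5, remainder 2
⌊9/2⌋ = 4, remainder 1
⌊2/1⌋ = 2, remainder 0

2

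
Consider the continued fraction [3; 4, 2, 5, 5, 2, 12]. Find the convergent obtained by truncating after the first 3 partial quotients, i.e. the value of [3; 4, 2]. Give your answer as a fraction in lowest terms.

29/9

Start with 2.
4 + 1/(2/1) = 4 + 1/2 = 9/2
3 + 1/(9/2) = 3 + 2/9 = 29/9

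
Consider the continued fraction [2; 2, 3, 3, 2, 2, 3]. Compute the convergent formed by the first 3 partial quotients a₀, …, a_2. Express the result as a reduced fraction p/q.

Work from the innermost term outward:
Start with 3.
2 + 1/(3/1) = 2 + 1/3 = 7/3
2 + 1/(7/3) = 2 + 3/7 = 17/7

17/7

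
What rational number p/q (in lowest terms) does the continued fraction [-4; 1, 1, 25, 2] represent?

-363/104

a_0 = -4: -4/1
a_1 = 1: -3/1
a_2 = 1: -7/2
a_3 = 25: -178/51
a_4 = 2: -363/104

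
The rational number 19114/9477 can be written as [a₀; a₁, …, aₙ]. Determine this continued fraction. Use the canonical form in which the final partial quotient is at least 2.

Repeatedly divide and take the remainder:
⌊19114/9477⌋ = 2, remainder 160
⌊9477/160⌋ = 59, remainder 37
⌊160/37⌋ = 4, remainder 12
⌊37/12⌋ = 3, remainder 1
⌊12/1⌋ = 12, remainder 0

[2; 59, 4, 3, 12]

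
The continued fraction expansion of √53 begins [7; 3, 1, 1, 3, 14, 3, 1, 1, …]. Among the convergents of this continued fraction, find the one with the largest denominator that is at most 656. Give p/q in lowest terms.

2599/357

List convergents until the denominator exceeds the bound:
a_0 = 7: 7/1  (≤ bound)
a_1 = 3: 22/3  (≤ bound)
a_2 = 1: 29/4  (≤ bound)
a_3 = 1: 51/7  (≤ bound)
a_4 = 3: 182/25  (≤ bound)
a_5 = 14: 2599/357  (≤ bound)
a_6 = 3: 7979/1096  (> 656, stop)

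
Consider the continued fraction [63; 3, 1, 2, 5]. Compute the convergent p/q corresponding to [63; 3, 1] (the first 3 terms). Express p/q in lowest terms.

253/4

Work from the innermost term outward:
Start with 1.
3 + 1/(1/1) = 3 + 1/1 = 4/1
63 + 1/(4/1) = 63 + 1/4 = 253/4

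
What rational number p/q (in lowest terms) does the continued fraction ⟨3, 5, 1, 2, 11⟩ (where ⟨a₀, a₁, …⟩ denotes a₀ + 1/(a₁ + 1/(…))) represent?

a_0 = 3: 3/1
a_1 = 5: 16/5
a_2 = 1: 19/6
a_3 = 2: 54/17
a_4 = 11: 613/193

613/193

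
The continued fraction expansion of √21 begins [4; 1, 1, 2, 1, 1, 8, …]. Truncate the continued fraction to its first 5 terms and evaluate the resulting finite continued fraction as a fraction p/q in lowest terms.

Work from the innermost term outward:
Start with 1.
2 + 1/(1/1) = 2 + 1/1 = 3/1
1 + 1/(3/1) = 1 + 1/3 = 4/3
1 + 1/(4/3) = 1 + 3/4 = 7/4
4 + 1/(7/4) = 4 + 4/7 = 32/7

32/7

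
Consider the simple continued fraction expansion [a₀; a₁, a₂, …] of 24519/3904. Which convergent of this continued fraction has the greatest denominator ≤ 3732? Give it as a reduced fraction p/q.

a_0 = 6: 6/1  (≤ bound)
a_1 = 3: 19/3  (≤ bound)
a_2 = 1: 25/4  (≤ bound)
a_3 = 1: 44/7  (≤ bound)
a_4 = 3: 157/25  (≤ bound)
a_5 = 3: 515/82  (≤ bound)
a_6 = 23: 12002/1911  (≤ bound)
a_7 = 2: 24519/3904  (> 3732, stop)

12002/1911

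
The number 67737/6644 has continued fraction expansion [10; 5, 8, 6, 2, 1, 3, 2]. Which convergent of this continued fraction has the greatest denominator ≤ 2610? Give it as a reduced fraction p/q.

8095/794

a_0 = 10: 10/1  (≤ bound)
a_1 = 5: 51/5  (≤ bound)
a_2 = 8: 418/41  (≤ bound)
a_3 = 6: 2559/251  (≤ bound)
a_4 = 2: 5536/543  (≤ bound)
a_5 = 1: 8095/794  (≤ bound)
a_6 = 3: 29821/2925  (> 2610, stop)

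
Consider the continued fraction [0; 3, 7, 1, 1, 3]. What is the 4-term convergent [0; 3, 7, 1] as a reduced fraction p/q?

8/25

Build up convergents one term at a time:
a_0 = 0: 0/1
a_1 = 3: 1/3
a_2 = 7: 7/22
a_3 = 1: 8/25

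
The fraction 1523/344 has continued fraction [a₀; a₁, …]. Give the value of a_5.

Run the Euclidean algorithm, recording each quotient:
⌊1523/344⌋ = 4, remainder 147
⌊344/147⌋ = 2, remainder 50
⌊147/50⌋ = 2, remainder 47
⌊50/47⌋ = 1, remainder 3
⌊47/3⌋ = 15, remainder 2
⌊3/2⌋ = 1, remainder 1

1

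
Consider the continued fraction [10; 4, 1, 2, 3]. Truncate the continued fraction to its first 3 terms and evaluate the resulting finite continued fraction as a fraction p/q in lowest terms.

51/5

Starting at the tail and folding back:
Start with 1.
4 + 1/(1/1) = 4 + 1/1 = 5/1
10 + 1/(5/1) = 10 + 1/5 = 51/5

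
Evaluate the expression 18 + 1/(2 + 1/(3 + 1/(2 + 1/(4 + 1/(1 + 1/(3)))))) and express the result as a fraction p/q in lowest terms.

6121/332

a_0 = 18: 18/1
a_1 = 2: 37/2
a_2 = 3: 129/7
a_3 = 2: 295/16
a_4 = 4: 1309/71
a_5 = 1: 1604/87
a_6 = 3: 6121/332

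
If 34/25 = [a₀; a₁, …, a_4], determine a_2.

Repeatedly divide and take the remainder:
34 = 1·25 + 9, so a_0 = 1
25 = 2·9 + 7, so a_1 = 2
9 = 1·7 + 2, so a_2 = 1

1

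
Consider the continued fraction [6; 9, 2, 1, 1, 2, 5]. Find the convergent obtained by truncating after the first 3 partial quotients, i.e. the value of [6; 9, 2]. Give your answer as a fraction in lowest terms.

Start with 2.
9 + 1/(2/1) = 9 + 1/2 = 19/2
6 + 1/(19/2) = 6 + 2/19 = 116/19

116/19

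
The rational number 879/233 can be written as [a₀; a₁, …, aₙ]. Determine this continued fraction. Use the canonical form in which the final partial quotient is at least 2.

879 = 3·233 + 180, so a_0 = 3
233 = 1·180 + 53, so a_1 = 1
180 = 3·53 + 21, so a_2 = 3
53 = 2·21 + 11, so a_3 = 2
21 = 1·11 + 10, so a_4 = 1
11 = 1·10 + 1, so a_5 = 1
10 = 10·1 + 0, so a_6 = 10

[3; 1, 3, 2, 1, 1, 10]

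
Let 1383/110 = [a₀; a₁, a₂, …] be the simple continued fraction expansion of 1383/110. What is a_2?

1

1383 ÷ 110 → quotient 12, remainder 63
110 ÷ 63 → quotient 1, remainder 47
63 ÷ 47 → quotient 1, remainder 16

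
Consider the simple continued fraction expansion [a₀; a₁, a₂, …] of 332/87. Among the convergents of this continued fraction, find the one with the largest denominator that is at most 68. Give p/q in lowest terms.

a_0 = 3: 3/1  (≤ bound)
a_1 = 1: 4/1  (≤ bound)
a_2 = 4: 19/5  (≤ bound)
a_3 = 2: 42/11  (≤ bound)
a_4 = 3: 145/38  (≤ bound)
a_5 = 2: 332/87  (> 68, stop)

145/38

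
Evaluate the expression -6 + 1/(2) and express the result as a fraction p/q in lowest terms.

-11/2

Starting at the tail and folding back:
Start with 2.
-6 + 1/(2/1) = -6 + 1/2 = -11/2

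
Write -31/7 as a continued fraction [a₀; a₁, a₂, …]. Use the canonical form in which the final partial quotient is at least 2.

Run the Euclidean algorithm, recording each quotient:
⌊-31/7⌋ = -5, remainder 4
⌊7/4⌋ = 1, remainder 3
⌊4/3⌋ = 1, remainder 1
⌊3/1⌋ = 3, remainder 0

[-5; 1, 1, 3]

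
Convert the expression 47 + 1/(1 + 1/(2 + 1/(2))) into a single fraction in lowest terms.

334/7

Collapse the nested fraction from the inside out:
Start with 2.
2 + 1/(2/1) = 2 + 1/2 = 5/2
1 + 1/(5/2) = 1 + 2/5 = 7/5
47 + 1/(7/5) = 47 + 5/7 = 334/7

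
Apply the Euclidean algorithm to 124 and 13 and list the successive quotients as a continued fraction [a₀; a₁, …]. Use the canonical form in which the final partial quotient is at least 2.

[9; 1, 1, 6]

124 = 9·13 + 7, so a_0 = 9
13 = 1·7 + 6, so a_1 = 1
7 = 1·6 + 1, so a_2 = 1
6 = 6·1 + 0, so a_3 = 6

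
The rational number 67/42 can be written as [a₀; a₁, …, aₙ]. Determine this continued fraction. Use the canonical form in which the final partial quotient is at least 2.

⌊67/42⌋ = 1, remainder 25
⌊42/25⌋ = 1, remainder 17
⌊25/17⌋ = 1, remainder 8
⌊17/8⌋ = 2, remainder 1
⌊8/1⌋ = 8, remainder 0

[1; 1, 1, 2, 8]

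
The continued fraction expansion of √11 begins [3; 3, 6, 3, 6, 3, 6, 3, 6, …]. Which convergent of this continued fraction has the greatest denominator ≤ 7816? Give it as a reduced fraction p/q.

25077/7561

a_0 = 3: 3/1  (≤ bound)
a_1 = 3: 10/3  (≤ bound)
a_2 = 6: 63/19  (≤ bound)
a_3 = 3: 199/60  (≤ bound)
a_4 = 6: 1257/379  (≤ bound)
a_5 = 3: 3970/1197  (≤ bound)
a_6 = 6: 25077/7561  (≤ bound)
a_7 = 3: 79201/23880  (> 7816, stop)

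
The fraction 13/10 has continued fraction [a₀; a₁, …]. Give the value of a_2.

3

⌊13/10⌋ = 1, remainder 3
⌊10/3⌋ = 3, remainder 1
⌊3/1⌋ = 3, remainder 0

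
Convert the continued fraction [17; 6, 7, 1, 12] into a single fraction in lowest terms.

10830/631

Start with 12.
1 + 1/(12/1) = 1 + 1/12 = 13/12
7 + 1/(13/12) = 7 + 12/13 = 103/13
6 + 1/(103/13) = 6 + 13/103 = 631/103
17 + 1/(631/103) = 17 + 103/631 = 10830/631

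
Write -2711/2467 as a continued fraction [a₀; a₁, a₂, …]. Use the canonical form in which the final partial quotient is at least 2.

[-2; 1, 9, 9, 27]

-2711 ÷ 2467 → quotient -2, remainder 2223
2467 ÷ 2223 → quotient 1, remainder 244
2223 ÷ 244 → quotient 9, remainder 27
244 ÷ 27 → quotient 9, remainder 1
27 ÷ 1 → quotient 27, remainder 0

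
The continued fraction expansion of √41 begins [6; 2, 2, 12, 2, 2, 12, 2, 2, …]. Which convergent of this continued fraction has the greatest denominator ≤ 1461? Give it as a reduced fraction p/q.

List convergents until the denominator exceeds the bound:
a_0 = 6: 6/1  (≤ bound)
a_1 = 2: 13/2  (≤ bound)
a_2 = 2: 32/5  (≤ bound)
a_3 = 12: 397/62  (≤ bound)
a_4 = 2: 826/129  (≤ bound)
a_5 = 2: 2049/320  (≤ bound)
a_6 = 12: 25414/3969  (> 1461, stop)

2049/320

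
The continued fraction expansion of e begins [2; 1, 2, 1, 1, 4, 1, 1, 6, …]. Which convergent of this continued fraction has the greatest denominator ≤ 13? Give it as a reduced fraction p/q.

19/7

List convergents until the denominator exceeds the bound:
a_0 = 2: 2/1  (≤ bound)
a_1 = 1: 3/1  (≤ bound)
a_2 = 2: 8/3  (≤ bound)
a_3 = 1: 11/4  (≤ bound)
a_4 = 1: 19/7  (≤ bound)
a_5 = 4: 87/32  (> 13, stop)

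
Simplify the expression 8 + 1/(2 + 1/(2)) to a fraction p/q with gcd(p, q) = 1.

Start with 2.
2 + 1/(2/1) = 2 + 1/2 = 5/2
8 + 1/(5/2) = 8 + 2/5 = 42/5

42/5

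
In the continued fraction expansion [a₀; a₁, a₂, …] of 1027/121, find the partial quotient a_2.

19

1027 ÷ 121 → quotient 8, remainder 59
121 ÷ 59 → quotient 2, remainder 3
59 ÷ 3 → quotient 19, remainder 2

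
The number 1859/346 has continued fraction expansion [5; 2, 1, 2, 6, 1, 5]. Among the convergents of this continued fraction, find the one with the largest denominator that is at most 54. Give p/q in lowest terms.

274/51

a_0 = 5: 5/1  (≤ bound)
a_1 = 2: 11/2  (≤ bound)
a_2 = 1: 16/3  (≤ bound)
a_3 = 2: 43/8  (≤ bound)
a_4 = 6: 274/51  (≤ bound)
a_5 = 1: 317/59  (> 54, stop)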